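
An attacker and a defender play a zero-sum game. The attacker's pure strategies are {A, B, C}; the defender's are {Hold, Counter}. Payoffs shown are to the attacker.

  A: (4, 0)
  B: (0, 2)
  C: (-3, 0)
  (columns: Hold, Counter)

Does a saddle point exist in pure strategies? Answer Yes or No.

Row minima: A → 0, B → 0, C → -3; maximin = 0.
Column maxima: Hold → 4, Counter → 2; minimax = 2.
0 ≠ 2, so no pure-strategy equilibrium exists.

No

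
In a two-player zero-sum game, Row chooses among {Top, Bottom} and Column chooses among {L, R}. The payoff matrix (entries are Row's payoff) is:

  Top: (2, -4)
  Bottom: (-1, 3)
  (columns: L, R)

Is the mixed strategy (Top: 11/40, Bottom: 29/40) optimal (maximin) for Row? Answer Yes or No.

No

Against L this mix gives (11/40)·2 + (29/40)·(-1) = -7/40.
Against R this mix gives (11/40)·(-4) + (29/40)·3 = 43/40.
Column will play L, holding Row to -7/40. Shifting weight toward the row that does better against L would raise this floor (the equalizing mix achieves 1/5 against both L and R), so the proposed strategy is not optimal.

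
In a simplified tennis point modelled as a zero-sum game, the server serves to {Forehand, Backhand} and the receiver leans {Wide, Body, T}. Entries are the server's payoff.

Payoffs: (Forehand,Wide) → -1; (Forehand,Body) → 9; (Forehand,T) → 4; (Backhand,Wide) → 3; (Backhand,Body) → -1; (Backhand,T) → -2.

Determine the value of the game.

1

Row minima: Forehand → -1, Backhand → -2; maximin = -1.
Column maxima: Wide → 3, Body → 9, T → 4; minimax = 3.
-1 ≠ 3, so there is no saddle point; optimal play is mixed.
Body is strictly dominated by T (it gives the server strictly more in every row), so the receiver never plays it.
On the remaining 2×2 (Forehand, Backhand vs Wide, T):
Let the server play Forehand with probability p. Expected payoff against Wide: (-1)p + 3(1−p) = −4p + 3; against T: 4p + (-2)(1−p) = 6p − 2.
Setting these equal: −4p + 3 = 6p − 2 ⇒ −10p = -5 ⇒ p = 1/2, and the value is (-4)·(1/2) + 3 = 1.
For the receiver: with q = P(Wide), equating Forehand's and Backhand's payoffs gives −5q + 4 = 5q − 2 ⇒ q = 3/5.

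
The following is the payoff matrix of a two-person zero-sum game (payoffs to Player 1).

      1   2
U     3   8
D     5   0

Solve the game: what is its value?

4

Row minima: U → 3, D → 0; maximin = 3.
Column maxima: 1 → 5, 2 → 8; minimax = 5.
3 ≠ 5, so there is no saddle point; optimal play is mixed.
Let Player 1 play U with probability p. Expected payoff against 1: 3p + 5(1−p) = −2p + 5; against 2: 8p + 0(1−p) = 8p.
Setting these equal: −2p + 5 = 8p ⇒ −10p = -5 ⇒ p = 1/2, and the value is (-2)·(1/2) + 5 = 4.
For Player 2: with q = P(1), equating U's and D's payoffs gives −5q + 8 = 5q ⇒ q = 4/5.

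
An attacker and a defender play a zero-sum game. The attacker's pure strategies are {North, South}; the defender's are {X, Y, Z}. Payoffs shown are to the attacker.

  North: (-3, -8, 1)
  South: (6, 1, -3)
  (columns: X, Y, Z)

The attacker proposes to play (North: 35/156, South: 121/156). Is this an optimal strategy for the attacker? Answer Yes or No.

Against X this mix gives (35/156)·(-3) + (121/156)·6 = 207/52.
Against Y this mix gives (35/156)·(-8) + (121/156)·1 = -53/52.
Against Z this mix gives (35/156)·1 + (121/156)·(-3) = -82/39.
The defender will play Z, holding the attacker to -82/39. Shifting weight toward the row that does better against Z would raise this floor (the equalizing mix achieves -23/13 against both Z and Y), so the proposed strategy is not optimal.

No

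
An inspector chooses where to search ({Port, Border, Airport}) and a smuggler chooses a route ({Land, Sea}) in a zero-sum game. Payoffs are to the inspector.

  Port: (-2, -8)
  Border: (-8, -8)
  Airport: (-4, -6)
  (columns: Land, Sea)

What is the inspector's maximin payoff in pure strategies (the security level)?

-6

Row minima: Port → -8, Border → -8, Airport → -6.
The best of these is -6.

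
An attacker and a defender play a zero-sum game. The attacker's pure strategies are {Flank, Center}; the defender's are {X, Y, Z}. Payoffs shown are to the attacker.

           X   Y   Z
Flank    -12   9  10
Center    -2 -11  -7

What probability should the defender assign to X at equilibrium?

Row minima: Flank → -12, Center → -11; maximin = -11.
Column maxima: X → -2, Y → 9, Z → 10; minimax = -2.
-11 ≠ -2, so there is no saddle point; optimal play is mixed.
Z is strictly dominated by Y (it gives the attacker strictly more in every row), so the defender never plays it.
On the remaining 2×2 (Flank, Center vs X, Y):
Let the attacker play Flank with probability p. Expected payoff against X: (-12)p + (-2)(1−p) = −10p − 2; against Y: 9p + (-11)(1−p) = 20p − 11.
Setting these equal: −10p − 2 = 20p − 11 ⇒ −30p = -9 ⇒ p = 3/10, and the value is (-10)·(3/10) − 2 = -5.
For the defender: with q = P(X), equating Flank's and Center's payoffs gives −21q + 9 = 9q − 11 ⇒ q = 2/3.

2/3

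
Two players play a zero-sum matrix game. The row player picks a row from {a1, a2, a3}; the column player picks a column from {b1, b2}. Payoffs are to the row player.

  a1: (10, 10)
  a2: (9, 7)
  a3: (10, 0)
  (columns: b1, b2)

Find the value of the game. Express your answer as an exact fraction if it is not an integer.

10

Row minima: a1 → 10, a2 → 7, a3 → 0; maximin = 10.
Column maxima: b1 → 10, b2 → 10; minimax = 10.
Since maximin = minimax = 10, there is a saddle point and the value is 10.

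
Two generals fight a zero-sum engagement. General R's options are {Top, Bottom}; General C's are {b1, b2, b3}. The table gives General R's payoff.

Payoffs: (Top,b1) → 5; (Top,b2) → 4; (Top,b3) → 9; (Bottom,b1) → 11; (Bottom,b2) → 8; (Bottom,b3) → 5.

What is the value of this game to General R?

13/2

Row minima: Top → 4, Bottom → 5; maximin = 5.
Column maxima: b1 → 11, b2 → 8, b3 → 9; minimax = 8.
5 ≠ 8, so there is no saddle point; optimal play is mixed.
b1 is strictly dominated by b2 (it gives General R strictly more in every row), so General C never plays it.
On the remaining 2×2 (Top, Bottom vs b2, b3):
Let General R play Top with probability p. Expected payoff against b2: 4p + 8(1−p) = −4p + 8; against b3: 9p + 5(1−p) = 4p + 5.
Setting these equal: −4p + 8 = 4p + 5 ⇒ −8p = -3 ⇒ p = 3/8, and the value is (-4)·(3/8) + 8 = 13/2.
For General C: with q = P(b2), equating Top's and Bottom's payoffs gives −5q + 9 = 3q + 5 ⇒ q = 1/2.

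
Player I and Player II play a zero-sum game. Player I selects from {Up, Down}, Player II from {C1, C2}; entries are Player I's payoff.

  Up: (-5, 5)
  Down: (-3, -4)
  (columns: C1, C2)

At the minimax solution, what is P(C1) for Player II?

Row minima: Up → -5, Down → -4; maximin = -4.
Column maxima: C1 → -3, C2 → 5; minimax = -3.
-4 ≠ -3, so there is no saddle point; optimal play is mixed.
Let Player I play Up with probability p. Expected payoff against C1: (-5)p + (-3)(1−p) = −2p − 3; against C2: 5p + (-4)(1−p) = 9p − 4.
Setting these equal: −2p − 3 = 9p − 4 ⇒ −11p = -1 ⇒ p = 1/11, and the value is (-2)·(1/11) − 3 = -35/11.
For Player II: with q = P(C1), equating Up's and Down's payoffs gives −10q + 5 = q − 4 ⇒ q = 9/11.

9/11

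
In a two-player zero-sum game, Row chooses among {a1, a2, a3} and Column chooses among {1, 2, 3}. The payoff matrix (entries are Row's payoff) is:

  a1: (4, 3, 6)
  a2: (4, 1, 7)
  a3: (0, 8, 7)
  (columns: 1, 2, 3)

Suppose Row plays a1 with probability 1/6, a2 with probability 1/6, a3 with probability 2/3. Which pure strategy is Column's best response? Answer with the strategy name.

If Column plays 1, Row's expected payoff is (1/6)·4 + (1/6)·4 + (2/3)·0 = 4/3.
If Column plays 2, Row's expected payoff is (1/6)·3 + (1/6)·1 + (2/3)·8 = 6.
If Column plays 3, Row's expected payoff is (1/6)·6 + (1/6)·7 + (2/3)·7 = 41/6.
Column minimizes Row's payoff; the smallest is 4/3, so the best response is 1.

1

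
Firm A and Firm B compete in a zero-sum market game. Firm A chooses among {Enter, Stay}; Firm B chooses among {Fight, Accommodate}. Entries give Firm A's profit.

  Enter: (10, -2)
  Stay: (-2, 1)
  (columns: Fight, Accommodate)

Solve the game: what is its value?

2/5

Row minima: Enter → -2, Stay → -2; maximin = -2.
Column maxima: Fight → 10, Accommodate → 1; minimax = 1.
-2 ≠ 1, so there is no saddle point; optimal play is mixed.
Let Firm A play Enter with probability p. Expected payoff against Fight: 10p + (-2)(1−p) = 12p − 2; against Accommodate: (-2)p + 1(1−p) = −3p + 1.
Setting these equal: 12p − 2 = −3p + 1 ⇒ 15p = 3 ⇒ p = 1/5, and the value is (12)·(1/5) − 2 = 2/5.
For Firm B: with q = P(Fight), equating Enter's and Stay's payoffs gives 12q − 2 = −3q + 1 ⇒ q = 1/5.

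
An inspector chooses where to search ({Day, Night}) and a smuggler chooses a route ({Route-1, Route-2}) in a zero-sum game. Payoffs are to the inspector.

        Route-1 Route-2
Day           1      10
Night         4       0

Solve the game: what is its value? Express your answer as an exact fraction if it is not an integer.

40/13

Row minima: Day → 1, Night → 0; maximin = 1.
Column maxima: Route-1 → 4, Route-2 → 10; minimax = 4.
1 ≠ 4, so there is no saddle point; optimal play is mixed.
Let the inspector play Day with probability p. Expected payoff against Route-1: 1p + 4(1−p) = −3p + 4; against Route-2: 10p + 0(1−p) = 10p.
Setting these equal: −3p + 4 = 10p ⇒ −13p = -4 ⇒ p = 4/13, and the value is (-3)·(4/13) + 4 = 40/13.
For the smuggler: with q = P(Route-1), equating Day's and Night's payoffs gives −9q + 10 = 4q ⇒ q = 10/13.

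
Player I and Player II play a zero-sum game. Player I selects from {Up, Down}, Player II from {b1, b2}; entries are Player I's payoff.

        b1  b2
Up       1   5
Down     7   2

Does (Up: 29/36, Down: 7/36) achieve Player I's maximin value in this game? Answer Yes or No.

No

Against b1 this mix gives (29/36)·1 + (7/36)·7 = 13/6.
Against b2 this mix gives (29/36)·5 + (7/36)·2 = 53/12.
Player II will play b1, holding Player I to 13/6. Shifting weight toward the row that does better against b1 would raise this floor (the equalizing mix achieves 11/3 against both b1 and b2), so the proposed strategy is not optimal.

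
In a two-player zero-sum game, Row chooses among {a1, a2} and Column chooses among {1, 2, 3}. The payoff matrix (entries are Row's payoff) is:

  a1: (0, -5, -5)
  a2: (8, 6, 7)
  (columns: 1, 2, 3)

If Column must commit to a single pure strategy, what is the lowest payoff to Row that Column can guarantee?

Column maxima: 1 → 8, 2 → 6, 3 → 7.
The smallest of these is 6.

6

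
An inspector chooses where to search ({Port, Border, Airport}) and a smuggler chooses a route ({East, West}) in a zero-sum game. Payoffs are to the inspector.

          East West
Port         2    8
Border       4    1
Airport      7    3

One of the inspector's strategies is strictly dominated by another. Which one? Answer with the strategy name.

Airport gives a strictly higher payoff than Border against every column: 7 > 4, 3 > 1.
So Border is strictly dominated and the inspector never plays it.

Border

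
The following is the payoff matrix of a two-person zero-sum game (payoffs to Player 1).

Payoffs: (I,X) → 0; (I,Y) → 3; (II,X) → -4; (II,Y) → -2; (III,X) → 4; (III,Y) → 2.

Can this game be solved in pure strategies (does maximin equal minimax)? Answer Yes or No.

Row minima: I → 0, II → -4, III → 2; maximin = 2.
Column maxima: X → 4, Y → 3; minimax = 3.
2 ≠ 3, so no pure-strategy equilibrium exists.

No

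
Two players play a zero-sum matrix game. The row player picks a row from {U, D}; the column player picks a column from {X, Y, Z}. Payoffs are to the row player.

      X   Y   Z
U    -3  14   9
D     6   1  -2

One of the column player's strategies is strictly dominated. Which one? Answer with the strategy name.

Y

Z holds the row player's payoff strictly below Y in every row: 9 < 14, -2 < 1.
So Y is strictly dominated for the column player.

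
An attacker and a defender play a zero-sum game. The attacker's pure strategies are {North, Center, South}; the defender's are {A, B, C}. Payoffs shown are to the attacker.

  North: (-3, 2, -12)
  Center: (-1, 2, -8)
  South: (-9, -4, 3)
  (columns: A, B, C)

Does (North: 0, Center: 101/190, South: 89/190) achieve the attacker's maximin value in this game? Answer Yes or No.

No

Against A this mix gives (101/190)·(-1) + (89/190)·(-9) = -451/95.
Against B this mix gives (101/190)·2 + (89/190)·(-4) = -77/95.
Against C this mix gives (101/190)·(-8) + (89/190)·3 = -541/190.
The defender will play A, holding the attacker to -451/95. Shifting weight toward the row that does better against A would raise this floor (the equalizing mix achieves -75/19 against both A and C), so the proposed strategy is not optimal.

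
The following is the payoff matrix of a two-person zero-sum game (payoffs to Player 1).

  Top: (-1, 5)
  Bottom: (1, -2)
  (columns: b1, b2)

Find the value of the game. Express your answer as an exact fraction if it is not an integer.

Row minima: Top → -1, Bottom → -2; maximin = -1.
Column maxima: b1 → 1, b2 → 5; minimax = 1.
-1 ≠ 1, so there is no saddle point; optimal play is mixed.
Let Player 1 play Top with probability p. Expected payoff against b1: (-1)p + 1(1−p) = −2p + 1; against b2: 5p + (-2)(1−p) = 7p − 2.
Setting these equal: −2p + 1 = 7p − 2 ⇒ −9p = -3 ⇒ p = 1/3, and the value is (-2)·(1/3) + 1 = 1/3.
For Player 2: with q = P(b1), equating Top's and Bottom's payoffs gives −6q + 5 = 3q − 2 ⇒ q = 7/9.

1/3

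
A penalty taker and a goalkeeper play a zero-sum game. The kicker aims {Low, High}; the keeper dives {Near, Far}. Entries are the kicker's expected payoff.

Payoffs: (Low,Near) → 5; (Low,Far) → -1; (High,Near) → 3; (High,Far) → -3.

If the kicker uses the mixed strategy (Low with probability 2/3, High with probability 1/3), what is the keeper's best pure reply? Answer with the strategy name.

If the keeper plays Near, the kicker's expected payoff is (2/3)·5 + (1/3)·3 = 13/3.
If the keeper plays Far, the kicker's expected payoff is (2/3)·(-1) + (1/3)·(-3) = -5/3.
The keeper minimizes the kicker's payoff; the smallest is -5/3, so the best response is Far.

Far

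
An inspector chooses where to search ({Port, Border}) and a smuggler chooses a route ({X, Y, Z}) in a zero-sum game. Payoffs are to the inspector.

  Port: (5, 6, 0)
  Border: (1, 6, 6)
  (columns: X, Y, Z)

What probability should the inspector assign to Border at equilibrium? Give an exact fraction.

1/2

Row minima: Port → 0, Border → 1; maximin = 1.
Column maxima: X → 5, Y → 6, Z → 6; minimax = 5.
1 ≠ 5, so there is no saddle point; optimal play is mixed.
Y is strictly dominated by X (it gives the inspector strictly more in every row), so the smuggler never plays it.
On the remaining 2×2 (Port, Border vs X, Z):
Let the inspector play Port with probability p. Expected payoff against X: 5p + 1(1−p) = 4p + 1; against Z: 0p + 6(1−p) = −6p + 6.
Setting these equal: 4p + 1 = −6p + 6 ⇒ 10p = 5 ⇒ p = 1/2, and the value is (4)·(1/2) + 1 = 3.
For the smuggler: with q = P(X), equating Port's and Border's payoffs gives 5q = −5q + 6 ⇒ q = 3/5.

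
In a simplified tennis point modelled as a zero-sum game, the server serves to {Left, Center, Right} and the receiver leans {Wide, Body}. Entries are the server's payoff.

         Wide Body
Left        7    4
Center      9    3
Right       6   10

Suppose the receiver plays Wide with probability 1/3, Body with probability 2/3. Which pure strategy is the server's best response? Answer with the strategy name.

Right

Expected payoff of Left: (1/3)·7 + (2/3)·4 = 5.
Expected payoff of Center: (1/3)·9 + (2/3)·3 = 5.
Expected payoff of Right: (1/3)·6 + (2/3)·10 = 26/3.
The largest is 26/3, so the server's best response is Right.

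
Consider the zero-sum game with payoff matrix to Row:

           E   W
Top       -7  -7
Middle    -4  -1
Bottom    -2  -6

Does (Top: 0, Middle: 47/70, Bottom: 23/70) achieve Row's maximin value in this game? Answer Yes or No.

Against E this mix gives (47/70)·(-4) + (23/70)·(-2) = -117/35.
Against W this mix gives (47/70)·(-1) + (23/70)·(-6) = -37/14.
Column will play E, holding Row to -117/35. Shifting weight toward the row that does better against E would raise this floor (the equalizing mix achieves -22/7 against both E and W), so the proposed strategy is not optimal.

No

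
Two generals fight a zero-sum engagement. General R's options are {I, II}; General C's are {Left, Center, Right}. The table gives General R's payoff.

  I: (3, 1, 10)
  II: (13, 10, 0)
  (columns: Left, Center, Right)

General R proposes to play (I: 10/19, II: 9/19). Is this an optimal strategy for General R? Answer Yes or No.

Against Left this mix gives (10/19)·3 + (9/19)·13 = 147/19.
Against Center this mix gives (10/19)·1 + (9/19)·10 = 100/19.
Against Right this mix gives (10/19)·10 + (9/19)·0 = 100/19.
All of General C's active replies (Center, Right) yield 100/19, and no column does worse for General R. The mix makes General C indifferent and guarantees 100/19, so it is optimal.

Yes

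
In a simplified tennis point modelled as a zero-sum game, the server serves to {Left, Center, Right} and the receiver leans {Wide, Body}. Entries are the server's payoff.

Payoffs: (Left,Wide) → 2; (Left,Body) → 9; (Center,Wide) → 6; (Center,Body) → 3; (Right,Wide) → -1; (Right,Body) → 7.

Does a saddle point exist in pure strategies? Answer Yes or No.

Row minima: Left → 2, Center → 3, Right → -1; maximin = 3.
Column maxima: Wide → 6, Body → 9; minimax = 6.
3 ≠ 6, so no pure-strategy equilibrium exists.

No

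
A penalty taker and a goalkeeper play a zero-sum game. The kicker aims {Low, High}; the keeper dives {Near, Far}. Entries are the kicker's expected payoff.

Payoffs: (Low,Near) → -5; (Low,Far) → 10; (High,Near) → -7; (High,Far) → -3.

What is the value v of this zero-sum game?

-5

Row minima: Low → -5, High → -7; maximin = -5.
Column maxima: Near → -5, Far → 10; minimax = -5.
Since maximin = minimax = -5, there is a saddle point and the value is -5.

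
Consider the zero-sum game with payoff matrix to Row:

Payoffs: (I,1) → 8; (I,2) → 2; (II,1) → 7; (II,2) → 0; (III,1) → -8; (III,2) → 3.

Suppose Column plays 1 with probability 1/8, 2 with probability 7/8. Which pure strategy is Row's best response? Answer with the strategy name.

I

Expected payoff of I: (1/8)·8 + (7/8)·2 = 11/4.
Expected payoff of II: (1/8)·7 + (7/8)·0 = 7/8.
Expected payoff of III: (1/8)·(-8) + (7/8)·3 = 13/8.
The largest is 11/4, so Row's best response is I.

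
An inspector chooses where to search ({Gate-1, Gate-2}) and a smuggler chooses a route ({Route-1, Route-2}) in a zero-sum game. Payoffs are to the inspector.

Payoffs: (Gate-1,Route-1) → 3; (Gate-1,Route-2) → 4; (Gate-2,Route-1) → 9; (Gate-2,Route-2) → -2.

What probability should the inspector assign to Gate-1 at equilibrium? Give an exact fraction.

11/12

Row minima: Gate-1 → 3, Gate-2 → -2; maximin = 3.
Column maxima: Route-1 → 9, Route-2 → 4; minimax = 4.
3 ≠ 4, so there is no saddle point; optimal play is mixed.
Let the inspector play Gate-1 with probability p. Expected payoff against Route-1: 3p + 9(1−p) = −6p + 9; against Route-2: 4p + (-2)(1−p) = 6p − 2.
Setting these equal: −6p + 9 = 6p − 2 ⇒ −12p = -11 ⇒ p = 11/12, and the value is (-6)·(11/12) + 9 = 7/2.
For the smuggler: with q = P(Route-1), equating Gate-1's and Gate-2's payoffs gives −q + 4 = 11q − 2 ⇒ q = 1/2.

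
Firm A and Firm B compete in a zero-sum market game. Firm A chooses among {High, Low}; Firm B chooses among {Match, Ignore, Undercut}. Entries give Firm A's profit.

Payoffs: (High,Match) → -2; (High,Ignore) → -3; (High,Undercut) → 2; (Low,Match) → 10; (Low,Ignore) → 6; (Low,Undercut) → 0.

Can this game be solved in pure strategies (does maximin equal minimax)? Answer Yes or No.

No

Row minima: High → -3, Low → 0; maximin = 0.
Column maxima: Match → 10, Ignore → 6, Undercut → 2; minimax = 2.
0 ≠ 2, so no pure-strategy equilibrium exists.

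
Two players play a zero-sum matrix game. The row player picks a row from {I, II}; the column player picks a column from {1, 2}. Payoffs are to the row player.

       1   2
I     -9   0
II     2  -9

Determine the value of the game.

Row minima: I → -9, II → -9; maximin = -9.
Column maxima: 1 → 2, 2 → 0; minimax = 0.
-9 ≠ 0, so there is no saddle point; optimal play is mixed.
Let the row player play I with probability p. Expected payoff against 1: (-9)p + 2(1−p) = −11p + 2; against 2: 0p + (-9)(1−p) = 9p − 9.
Setting these equal: −11p + 2 = 9p − 9 ⇒ −20p = -11 ⇒ p = 11/20, and the value is (-11)·(11/20) + 2 = -81/20.
For the column player: with q = P(1), equating I's and II's payoffs gives −9q = 11q − 9 ⇒ q = 9/20.

-81/20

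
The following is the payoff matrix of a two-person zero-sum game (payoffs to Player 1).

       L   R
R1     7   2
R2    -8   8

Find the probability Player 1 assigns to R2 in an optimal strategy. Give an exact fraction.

5/21

Row minima: R1 → 2, R2 → -8; maximin = 2.
Column maxima: L → 7, R → 8; minimax = 7.
2 ≠ 7, so there is no saddle point; optimal play is mixed.
Let Player 1 play R1 with probability p. Expected payoff against L: 7p + (-8)(1−p) = 15p − 8; against R: 2p + 8(1−p) = −6p + 8.
Setting these equal: 15p − 8 = −6p + 8 ⇒ 21p = 16 ⇒ p = 16/21, and the value is (15)·(16/21) − 8 = 24/7.
For Player 2: with q = P(L), equating R1's and R2's payoffs gives 5q + 2 = −16q + 8 ⇒ q = 2/7.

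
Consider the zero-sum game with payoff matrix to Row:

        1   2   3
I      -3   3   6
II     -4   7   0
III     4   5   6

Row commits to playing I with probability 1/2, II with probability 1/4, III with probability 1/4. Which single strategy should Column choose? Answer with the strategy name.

If Column plays 1, Row's expected payoff is (1/2)·(-3) + (1/4)·(-4) + (1/4)·4 = -3/2.
If Column plays 2, Row's expected payoff is (1/2)·3 + (1/4)·7 + (1/4)·5 = 9/2.
If Column plays 3, Row's expected payoff is (1/2)·6 + (1/4)·0 + (1/4)·6 = 9/2.
Column minimizes Row's payoff; the smallest is -3/2, so the best response is 1.

1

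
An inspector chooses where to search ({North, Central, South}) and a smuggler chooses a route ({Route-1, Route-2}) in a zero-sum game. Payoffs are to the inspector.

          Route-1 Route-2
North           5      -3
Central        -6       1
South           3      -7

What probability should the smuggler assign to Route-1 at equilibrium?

4/15

Row minima: North → -3, Central → -6, South → -7; maximin = -3.
Column maxima: Route-1 → 5, Route-2 → 1; minimax = 1.
-3 ≠ 1, so there is no saddle point; optimal play is mixed.
South is strictly dominated by North, so the inspector never plays it.
On the remaining 2×2 (North, Central vs Route-1, Route-2):
Let the inspector play North with probability p. Expected payoff against Route-1: 5p + (-6)(1−p) = 11p − 6; against Route-2: (-3)p + 1(1−p) = −4p + 1.
Setting these equal: 11p − 6 = −4p + 1 ⇒ 15p = 7 ⇒ p = 7/15, and the value is (11)·(7/15) − 6 = -13/15.
For the smuggler: with q = P(Route-1), equating North's and Central's payoffs gives 8q − 3 = −7q + 1 ⇒ q = 4/15.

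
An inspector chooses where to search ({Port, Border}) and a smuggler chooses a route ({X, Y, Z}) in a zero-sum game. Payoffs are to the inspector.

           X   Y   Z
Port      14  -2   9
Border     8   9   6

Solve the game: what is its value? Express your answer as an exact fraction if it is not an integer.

93/14

Row minima: Port → -2, Border → 6; maximin = 6.
Column maxima: X → 14, Y → 9, Z → 9; minimax = 9.
6 ≠ 9, so there is no saddle point; optimal play is mixed.
X is strictly dominated by Z (it gives the inspector strictly more in every row), so the smuggler never plays it.
On the remaining 2×2 (Port, Border vs Y, Z):
Let the inspector play Port with probability p. Expected payoff against Y: (-2)p + 9(1−p) = −11p + 9; against Z: 9p + 6(1−p) = 3p + 6.
Setting these equal: −11p + 9 = 3p + 6 ⇒ −14p = -3 ⇒ p = 3/14, and the value is (-11)·(3/14) + 9 = 93/14.
For the smuggler: with q = P(Y), equating Port's and Border's payoffs gives −11q + 9 = 3q + 6 ⇒ q = 3/14.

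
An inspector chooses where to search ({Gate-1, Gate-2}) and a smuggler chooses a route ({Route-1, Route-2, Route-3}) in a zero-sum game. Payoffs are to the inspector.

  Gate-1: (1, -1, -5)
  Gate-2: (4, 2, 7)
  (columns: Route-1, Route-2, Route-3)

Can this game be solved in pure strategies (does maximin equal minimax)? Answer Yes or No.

Row minima: Gate-1 → -5, Gate-2 → 2; maximin = 2.
Column maxima: Route-1 → 4, Route-2 → 2, Route-3 → 7; minimax = 2.
maximin = minimax = 2, so a saddle point exists.

Yes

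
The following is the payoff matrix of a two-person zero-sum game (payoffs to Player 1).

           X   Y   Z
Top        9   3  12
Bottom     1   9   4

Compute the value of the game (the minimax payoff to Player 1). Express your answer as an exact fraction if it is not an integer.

Row minima: Top → 3, Bottom → 1; maximin = 3.
Column maxima: X → 9, Y → 9, Z → 12; minimax = 9.
3 ≠ 9, so there is no saddle point; optimal play is mixed.
Z is strictly dominated by X (it gives Player 1 strictly more in every row), so Player 2 never plays it.
On the remaining 2×2 (Top, Bottom vs X, Y):
Let Player 1 play Top with probability p. Expected payoff against X: 9p + 1(1−p) = 8p + 1; against Y: 3p + 9(1−p) = −6p + 9.
Setting these equal: 8p + 1 = −6p + 9 ⇒ 14p = 8 ⇒ p = 4/7, and the value is (8)·(4/7) + 1 = 39/7.
For Player 2: with q = P(X), equating Top's and Bottom's payoffs gives 6q + 3 = −8q + 9 ⇒ q = 3/7.

39/7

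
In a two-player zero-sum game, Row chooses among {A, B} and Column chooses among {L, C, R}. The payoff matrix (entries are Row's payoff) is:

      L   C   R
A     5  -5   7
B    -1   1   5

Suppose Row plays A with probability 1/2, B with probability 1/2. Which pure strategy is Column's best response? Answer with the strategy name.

C

If Column plays L, Row's expected payoff is (1/2)·5 + (1/2)·(-1) = 2.
If Column plays C, Row's expected payoff is (1/2)·(-5) + (1/2)·1 = -2.
If Column plays R, Row's expected payoff is (1/2)·7 + (1/2)·5 = 6.
Column minimizes Row's payoff; the smallest is -2, so the best response is C.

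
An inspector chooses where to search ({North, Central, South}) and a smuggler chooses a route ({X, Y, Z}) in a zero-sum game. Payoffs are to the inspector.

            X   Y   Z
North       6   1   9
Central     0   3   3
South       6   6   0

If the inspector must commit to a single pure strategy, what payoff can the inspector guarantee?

Row minima: North → 1, Central → 0, South → 0.
The best of these is 1.

1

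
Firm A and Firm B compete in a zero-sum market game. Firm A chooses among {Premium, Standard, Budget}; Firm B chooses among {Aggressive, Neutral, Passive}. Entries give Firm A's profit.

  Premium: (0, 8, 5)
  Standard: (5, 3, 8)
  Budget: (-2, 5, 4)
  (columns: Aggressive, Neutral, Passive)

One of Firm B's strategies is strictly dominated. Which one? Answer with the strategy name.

Passive

Aggressive holds Firm A's payoff strictly below Passive in every row: 0 < 5, 5 < 8, -2 < 4.
So Passive is strictly dominated for Firm B.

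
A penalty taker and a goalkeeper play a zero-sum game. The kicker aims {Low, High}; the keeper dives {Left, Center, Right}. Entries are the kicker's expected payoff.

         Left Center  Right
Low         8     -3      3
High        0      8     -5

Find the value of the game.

Row minima: Low → -3, High → -5; maximin = -3.
Column maxima: Left → 8, Center → 8, Right → 3; minimax = 3.
-3 ≠ 3, so there is no saddle point; optimal play is mixed.
Left is strictly dominated by Right (it gives the kicker strictly more in every row), so the keeper never plays it.
On the remaining 2×2 (Low, High vs Center, Right):
Let the kicker play Low with probability p. Expected payoff against Center: (-3)p + 8(1−p) = −11p + 8; against Right: 3p + (-5)(1−p) = 8p − 5.
Setting these equal: −11p + 8 = 8p − 5 ⇒ −19p = -13 ⇒ p = 13/19, and the value is (-11)·(13/19) + 8 = 9/19.
For the keeper: with q = P(Center), equating Low's and High's payoffs gives −6q + 3 = 13q − 5 ⇒ q = 8/19.

9/19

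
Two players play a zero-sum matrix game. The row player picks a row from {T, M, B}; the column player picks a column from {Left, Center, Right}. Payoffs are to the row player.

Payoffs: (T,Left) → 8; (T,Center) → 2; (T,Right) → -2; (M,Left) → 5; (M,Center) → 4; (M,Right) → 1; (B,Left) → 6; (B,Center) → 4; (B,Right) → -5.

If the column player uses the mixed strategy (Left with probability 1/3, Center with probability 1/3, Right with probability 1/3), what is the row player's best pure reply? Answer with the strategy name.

M

Expected payoff of T: (1/3)·8 + (1/3)·2 + (1/3)·(-2) = 8/3.
Expected payoff of M: (1/3)·5 + (1/3)·4 + (1/3)·1 = 10/3.
Expected payoff of B: (1/3)·6 + (1/3)·4 + (1/3)·(-5) = 5/3.
The largest is 10/3, so the row player's best response is M.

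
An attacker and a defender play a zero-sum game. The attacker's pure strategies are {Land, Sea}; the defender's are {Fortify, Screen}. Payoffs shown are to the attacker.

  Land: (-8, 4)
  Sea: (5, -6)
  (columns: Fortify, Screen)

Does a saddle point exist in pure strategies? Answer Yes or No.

No

Row minima: Land → -8, Sea → -6; maximin = -6.
Column maxima: Fortify → 5, Screen → 4; minimax = 4.
-6 ≠ 4, so no pure-strategy equilibrium exists.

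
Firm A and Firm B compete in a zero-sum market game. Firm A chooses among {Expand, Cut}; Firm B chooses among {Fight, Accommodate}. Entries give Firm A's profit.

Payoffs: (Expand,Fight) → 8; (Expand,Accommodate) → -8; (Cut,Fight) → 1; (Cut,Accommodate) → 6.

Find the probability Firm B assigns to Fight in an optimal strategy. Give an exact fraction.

Row minima: Expand → -8, Cut → 1; maximin = 1.
Column maxima: Fight → 8, Accommodate → 6; minimax = 6.
1 ≠ 6, so there is no saddle point; optimal play is mixed.
Let Firm A play Expand with probability p. Expected payoff against Fight: 8p + 1(1−p) = 7p + 1; against Accommodate: (-8)p + 6(1−p) = −14p + 6.
Setting these equal: 7p + 1 = −14p + 6 ⇒ 21p = 5 ⇒ p = 5/21, and the value is (7)·(5/21) + 1 = 8/3.
For Firm B: with q = P(Fight), equating Expand's and Cut's payoffs gives 16q − 8 = −5q + 6 ⇒ q = 2/3.

2/3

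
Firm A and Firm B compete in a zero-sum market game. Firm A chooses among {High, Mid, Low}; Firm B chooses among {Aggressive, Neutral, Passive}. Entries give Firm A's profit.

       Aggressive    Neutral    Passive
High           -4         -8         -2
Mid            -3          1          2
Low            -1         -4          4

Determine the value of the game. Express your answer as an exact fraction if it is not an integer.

Row minima: High → -8, Mid → -3, Low → -4; maximin = -3.
Column maxima: Aggressive → -1, Neutral → 1, Passive → 4; minimax = -1.
-3 ≠ -1, so there is no saddle point; optimal play is mixed.
High is strictly dominated by Mid, so Firm A never plays it.
Passive is strictly dominated by Aggressive (it gives Firm A strictly more in every row), so Firm B never plays it.
On the remaining 2×2 (Mid, Low vs Aggressive, Neutral):
Let Firm A play Mid with probability p. Expected payoff against Aggressive: (-3)p + (-1)(1−p) = −2p − 1; against Neutral: 1p + (-4)(1−p) = 5p − 4.
Setting these equal: −2p − 1 = 5p − 4 ⇒ −7p = -3 ⇒ p = 3/7, and the value is (-2)·(3/7) − 1 = -13/7.
For Firm B: with q = P(Aggressive), equating Mid's and Low's payoffs gives −4q + 1 = 3q − 4 ⇒ q = 5/7.

-13/7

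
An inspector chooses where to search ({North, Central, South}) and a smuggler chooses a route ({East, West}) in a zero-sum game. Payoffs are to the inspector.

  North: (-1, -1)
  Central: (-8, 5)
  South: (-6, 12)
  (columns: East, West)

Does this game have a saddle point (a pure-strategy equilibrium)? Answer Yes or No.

Yes

Row minima: North → -1, Central → -8, South → -6; maximin = -1.
Column maxima: East → -1, West → 12; minimax = -1.
maximin = minimax = -1, so a saddle point exists.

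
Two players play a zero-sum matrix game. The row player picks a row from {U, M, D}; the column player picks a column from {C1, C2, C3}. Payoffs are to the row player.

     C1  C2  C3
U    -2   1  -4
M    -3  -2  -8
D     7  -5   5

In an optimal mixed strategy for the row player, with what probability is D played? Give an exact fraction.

1/3

Row minima: U → -4, M → -8, D → -5; maximin = -4.
Column maxima: C1 → 7, C2 → 1, C3 → 5; minimax = 1.
-4 ≠ 1, so there is no saddle point; optimal play is mixed.
M is strictly dominated by U, so the row player never plays it.
C1 is strictly dominated by C3 (it gives the row player strictly more in every row), so the column player never plays it.
On the remaining 2×2 (U, D vs C2, C3):
Let the row player play U with probability p. Expected payoff against C2: 1p + (-5)(1−p) = 6p − 5; against C3: (-4)p + 5(1−p) = −9p + 5.
Setting these equal: 6p − 5 = −9p + 5 ⇒ 15p = 10 ⇒ p = 2/3, and the value is (6)·(2/3) − 5 = -1.
For the column player: with q = P(C2), equating U's and D's payoffs gives 5q − 4 = −10q + 5 ⇒ q = 3/5.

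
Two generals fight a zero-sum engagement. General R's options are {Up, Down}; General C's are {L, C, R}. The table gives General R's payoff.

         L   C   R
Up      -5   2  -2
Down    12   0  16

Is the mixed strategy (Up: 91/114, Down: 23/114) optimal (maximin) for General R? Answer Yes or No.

Against L this mix gives (91/114)·(-5) + (23/114)·12 = -179/114.
Against C this mix gives (91/114)·2 + (23/114)·0 = 91/57.
Against R this mix gives (91/114)·(-2) + (23/114)·16 = 31/19.
General C will play L, holding General R to -179/114. Shifting weight toward the row that does better against L would raise this floor (the equalizing mix achieves 24/19 against both L and C), so the proposed strategy is not optimal.

No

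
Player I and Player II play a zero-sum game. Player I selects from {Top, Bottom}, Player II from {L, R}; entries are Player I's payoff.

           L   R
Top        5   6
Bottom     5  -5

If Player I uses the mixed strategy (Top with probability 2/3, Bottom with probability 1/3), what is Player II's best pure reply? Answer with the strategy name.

R

If Player II plays L, Player I's expected payoff is (2/3)·5 + (1/3)·5 = 5.
If Player II plays R, Player I's expected payoff is (2/3)·6 + (1/3)·(-5) = 7/3.
Player II minimizes Player I's payoff; the smallest is 7/3, so the best response is R.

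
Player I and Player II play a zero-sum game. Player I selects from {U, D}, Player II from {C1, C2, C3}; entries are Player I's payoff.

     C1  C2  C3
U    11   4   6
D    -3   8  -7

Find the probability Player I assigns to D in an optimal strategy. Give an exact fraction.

2/17

Row minima: U → 4, D → -7; maximin = 4.
Column maxima: C1 → 11, C2 → 8, C3 → 6; minimax = 6.
4 ≠ 6, so there is no saddle point; optimal play is mixed.
C1 is strictly dominated by C3 (it gives Player I strictly more in every row), so Player II never plays it.
On the remaining 2×2 (U, D vs C2, C3):
Let Player I play U with probability p. Expected payoff against C2: 4p + 8(1−p) = −4p + 8; against C3: 6p + (-7)(1−p) = 13p − 7.
Setting these equal: −4p + 8 = 13p − 7 ⇒ −17p = -15 ⇒ p = 15/17, and the value is (-4)·(15/17) + 8 = 76/17.
For Player II: with q = P(C2), equating U's and D's payoffs gives −2q + 6 = 15q − 7 ⇒ q = 13/17.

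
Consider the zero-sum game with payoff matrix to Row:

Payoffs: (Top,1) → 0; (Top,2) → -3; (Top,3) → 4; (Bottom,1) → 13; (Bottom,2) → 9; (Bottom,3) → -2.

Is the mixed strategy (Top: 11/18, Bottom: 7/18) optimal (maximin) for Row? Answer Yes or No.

Yes

Against 1 this mix gives (11/18)·0 + (7/18)·13 = 91/18.
Against 2 this mix gives (11/18)·(-3) + (7/18)·9 = 5/3.
Against 3 this mix gives (11/18)·4 + (7/18)·(-2) = 5/3.
All of Column's active replies (2, 3) yield 5/3, and no column does worse for Row. The mix makes Column indifferent and guarantees 5/3, so it is optimal.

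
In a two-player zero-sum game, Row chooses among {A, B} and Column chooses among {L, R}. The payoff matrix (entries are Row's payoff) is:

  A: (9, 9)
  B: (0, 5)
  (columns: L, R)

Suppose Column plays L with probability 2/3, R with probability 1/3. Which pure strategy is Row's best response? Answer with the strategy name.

A

Expected payoff of A: (2/3)·9 + (1/3)·9 = 9.
Expected payoff of B: (2/3)·0 + (1/3)·5 = 5/3.
The largest is 9, so Row's best response is A.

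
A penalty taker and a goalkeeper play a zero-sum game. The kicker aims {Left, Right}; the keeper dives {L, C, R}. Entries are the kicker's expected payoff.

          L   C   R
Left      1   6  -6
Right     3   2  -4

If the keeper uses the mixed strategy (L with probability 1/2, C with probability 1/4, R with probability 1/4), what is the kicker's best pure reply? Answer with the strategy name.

Expected payoff of Left: (1/2)·1 + (1/4)·6 + (1/4)·(-6) = 1/2.
Expected payoff of Right: (1/2)·3 + (1/4)·2 + (1/4)·(-4) = 1.
The largest is 1, so the kicker's best response is Right.

Right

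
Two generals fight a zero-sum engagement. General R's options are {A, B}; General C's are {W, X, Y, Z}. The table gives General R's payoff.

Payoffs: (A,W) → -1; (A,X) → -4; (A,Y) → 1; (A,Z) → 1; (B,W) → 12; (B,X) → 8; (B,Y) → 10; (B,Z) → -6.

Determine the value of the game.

-16/19

Row minima: A → -4, B → -6; maximin = -4.
Column maxima: W → 12, X → 8, Y → 10, Z → 1; minimax = 1.
-4 ≠ 1, so there is no saddle point; optimal play is mixed.
W is strictly dominated by X (it gives General R strictly more in every row), so General C never plays it.
Y is strictly dominated by X (it gives General R strictly more in every row), so General C never plays it.
On the remaining 2×2 (A, B vs X, Z):
Let General R play A with probability p. Expected payoff against X: (-4)p + 8(1−p) = −12p + 8; against Z: 1p + (-6)(1−p) = 7p − 6.
Setting these equal: −12p + 8 = 7p − 6 ⇒ −19p = -14 ⇒ p = 14/19, and the value is (-12)·(14/19) + 8 = -16/19.
For General C: with q = P(X), equating A's and B's payoffs gives −5q + 1 = 14q − 6 ⇒ q = 7/19.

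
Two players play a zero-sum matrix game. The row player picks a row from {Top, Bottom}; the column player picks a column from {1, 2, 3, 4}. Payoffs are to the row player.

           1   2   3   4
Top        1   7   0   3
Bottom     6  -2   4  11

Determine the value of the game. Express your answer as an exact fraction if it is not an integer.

Row minima: Top → 0, Bottom → -2; maximin = 0.
Column maxima: 1 → 6, 2 → 7, 3 → 4, 4 → 11; minimax = 4.
0 ≠ 4, so there is no saddle point; optimal play is mixed.
1 is strictly dominated by 3 (it gives the row player strictly more in every row), so the column player never plays it.
4 is strictly dominated by 3 (it gives the row player strictly more in every row), so the column player never plays it.
On the remaining 2×2 (Top, Bottom vs 2, 3):
Let the row player play Top with probability p. Expected payoff against 2: 7p + (-2)(1−p) = 9p − 2; against 3: 0p + 4(1−p) = −4p + 4.
Setting these equal: 9p − 2 = −4p + 4 ⇒ 13p = 6 ⇒ p = 6/13, and the value is (9)·(6/13) − 2 = 28/13.
For the column player: with q = P(2), equating Top's and Bottom's payoffs gives 7q = −6q + 4 ⇒ q = 4/13.

28/13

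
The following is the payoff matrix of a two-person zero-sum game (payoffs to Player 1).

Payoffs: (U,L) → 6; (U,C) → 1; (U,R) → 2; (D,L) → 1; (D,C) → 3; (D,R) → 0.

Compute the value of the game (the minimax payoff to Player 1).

Row minima: U → 1, D → 0; maximin = 1.
Column maxima: L → 6, C → 3, R → 2; minimax = 2.
1 ≠ 2, so there is no saddle point; optimal play is mixed.
L is strictly dominated by R (it gives Player 1 strictly more in every row), so Player 2 never plays it.
On the remaining 2×2 (U, D vs C, R):
Let Player 1 play U with probability p. Expected payoff against C: 1p + 3(1−p) = −2p + 3; against R: 2p + 0(1−p) = 2p.
Setting these equal: −2p + 3 = 2p ⇒ −4p = -3 ⇒ p = 3/4, and the value is (-2)·(3/4) + 3 = 3/2.
For Player 2: with q = P(C), equating U's and D's payoffs gives −q + 2 = 3q ⇒ q = 1/2.

3/2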